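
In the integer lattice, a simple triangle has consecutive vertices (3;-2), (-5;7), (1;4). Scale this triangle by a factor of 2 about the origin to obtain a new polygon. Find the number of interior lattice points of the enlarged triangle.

55

The shoelace formula gives twice the area as |[3·7 − (-5)·(-2)] + [(-5)·4 − 1·7] + [1·(-2) − 3·4]| = 30, so the area is 15.
Along each edge there are gcd(|Δx|,|Δy|)+1 lattice points, so counting each shared vertex once the boundary has gcd(8,9) + gcd(6,3) + gcd(2,6) = 1+3+2 = 6.
Scaling by 2 multiplies the area by 2² = 4 (so the new area is 60) and multiplies the boundary lattice-point count by 2, giving 12.
By Pick's theorem, the interior count of the dilated polygon is 60 − 12/2 + 1 = 55.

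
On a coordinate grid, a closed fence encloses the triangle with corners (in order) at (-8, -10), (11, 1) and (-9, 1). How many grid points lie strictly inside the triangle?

100

Using the shoelace formula, 2A = |[(-8)·1 − 11·(-10)] + [11·1 − (-9)·1] + [(-9)·(-10) − (-8)·1]| = 220, so the area is 110.
Along each edge there are gcd(|Δx|,|Δy|)+1 lattice points, so counting each shared vertex once the boundary has gcd(19,11) + gcd(20,0) + gcd(1,11) = 1+20+1 = 22.
Pick's theorem gives I = A − B/2 + 1 = 110 − 22/2 + 1 = 100.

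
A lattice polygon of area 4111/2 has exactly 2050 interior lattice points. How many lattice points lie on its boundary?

Pick's theorem gives A = I + B/2 − 1, so B = 2(A − I + 1) = 2(4111/2 − 2050 + 1) = 13.

13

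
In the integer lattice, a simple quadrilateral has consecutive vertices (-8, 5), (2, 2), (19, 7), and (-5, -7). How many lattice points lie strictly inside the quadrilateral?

112

The shoelace formula gives twice the area as |[(-8)·2 − 2·5] + [2·7 − 19·2] + [19·(-7) − (-5)·7] + [(-5)·5 − (-8)·(-7)]| = 229, so the area is 229/2.
The number of boundary lattice points is Σ gcd(|Δx|,|Δy|) = gcd(10,3) + gcd(17,5) + gcd(24,14) + gcd(3,12) = 1+1+2+3 = 7.
By Pick's theorem A = I + B/2 − 1, so I = 229/2 − 7/2 + 1 = 112.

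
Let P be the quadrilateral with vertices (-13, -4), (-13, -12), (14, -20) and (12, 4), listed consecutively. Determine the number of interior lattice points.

411

The shoelace formula gives twice the area as |[(-13)·(-12) − (-13)·(-4)] + [(-13)·(-20) − 14·(-12)] + [14·4 − 12·(-20)] + [12·(-4) − (-13)·4]| = 832, so the area is 416.
Summing gcd(|Δx|,|Δy|) over the edges gives the boundary count: gcd(0,8) + gcd(27,8) + gcd(2,24) + gcd(25,8) = 8+1+2+1 = 12.
By Pick's theorem A = I + B/2 − 1, so I = 416 − 12/2 + 1 = 411.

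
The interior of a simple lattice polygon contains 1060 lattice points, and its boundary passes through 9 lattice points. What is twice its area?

Pick's theorem states A = I + B/2 − 1, so A = 1060 + 9/2 − 1 = 2127/2.
Hence 2A = 2127.

2127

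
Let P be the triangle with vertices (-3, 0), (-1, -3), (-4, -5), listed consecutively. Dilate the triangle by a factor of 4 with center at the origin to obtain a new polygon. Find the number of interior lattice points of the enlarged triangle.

99

By the shoelace formula, twice the signed area is |((-3)·(-3) − (-1)·0) + ((-1)·(-5) − (-4)·(-3)) + ((-4)·0 − (-3)·(-5))| = 13, so the area is 13/2.
The number of boundary lattice points is Σ gcd(|Δx|,|Δy|) = gcd(2,3) + gcd(3,2) + gcd(1,5) = 1+1+1 = 3.
Scaling by 4 multiplies the area by 4² = 16 (so the new area is 104) and multiplies the boundary lattice-point count by 4, giving 12.
By Pick's theorem, the interior count of the dilated polygon is 104 − 12/2 + 1 = 99.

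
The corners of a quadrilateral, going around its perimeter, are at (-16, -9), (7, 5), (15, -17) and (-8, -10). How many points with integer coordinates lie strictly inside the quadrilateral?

By the shoelace formula, twice the signed area is |((-16)·5 − 7·(-9)) + (7·(-17) − 15·5) + (15·(-10) − (-8)·(-17)) + ((-8)·(-9) − (-16)·(-10))| = 585, so the area is 292.5.
The number of boundary lattice points is Σ gcd(|Δx|,|Δy|) = gcd(23,14) + gcd(8,22) + gcd(23,7) + gcd(8,1) = 1+2+1+1 = 5.
By Pick's theorem A = I + B/2 − 1, so I = 292.5 − 5/2 + 1 = 291.

291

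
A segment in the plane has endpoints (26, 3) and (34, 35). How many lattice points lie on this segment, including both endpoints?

The number of lattice points on a segment between lattice points is gcd(|Δx|,|Δy|) + 1 = gcd(8,32) + 1 = 8 + 1 = 9.

9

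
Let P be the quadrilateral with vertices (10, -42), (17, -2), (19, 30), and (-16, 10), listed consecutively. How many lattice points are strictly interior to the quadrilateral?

Using the shoelace formula, 2A = |[10·(-2) − 17·(-42)] + [17·30 − 19·(-2)] + [19·10 − (-16)·30] + [(-16)·(-42) − 10·10]| = 2484, so the area is 1242.
Along each edge there are gcd(|Δx|,|Δy|)+1 lattice points, so counting each shared vertex once the boundary has gcd(7,40) + gcd(2,32) + gcd(35,20) + gcd(26,52) = 1+2+5+26 = 34.
Pick's theorem gives I = A − B/2 + 1 = 1242 − 34/2 + 1 = 1226.

1226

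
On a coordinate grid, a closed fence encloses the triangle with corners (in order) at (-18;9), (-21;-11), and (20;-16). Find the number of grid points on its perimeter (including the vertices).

Along each edge there are gcd(|Δx|,|Δy|)+1 lattice points, so counting each shared vertex once the boundary has gcd(3,20) + gcd(41,5) + gcd(38,25) = 1+1+1 = 3.

3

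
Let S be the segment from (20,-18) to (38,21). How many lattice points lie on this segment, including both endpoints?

4

The number of lattice points on a segment between lattice points is gcd(|Δx|,|Δy|) + 1 = gcd(18,39) + 1 = 3 + 1 = 4.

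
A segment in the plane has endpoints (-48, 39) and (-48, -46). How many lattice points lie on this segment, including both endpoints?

The number of lattice points on a segment between lattice points is gcd(|Δx|,|Δy|) + 1 = gcd(0,85) + 1 = 85 + 1 = 86.

86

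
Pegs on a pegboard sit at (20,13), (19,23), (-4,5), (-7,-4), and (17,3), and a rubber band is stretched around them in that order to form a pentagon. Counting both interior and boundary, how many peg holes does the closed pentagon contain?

334

The shoelace formula gives twice the area as |[20·23 − 19·13] + [19·5 − (-4)·23] + [(-4)·(-4) − (-7)·5] + [(-7)·3 − 17·(-4)] + [17·13 − 20·3]| = 659, so the area is 329.5.
The number of boundary lattice points is Σ gcd(|Δx|,|Δy|) = gcd(1,10) + gcd(23,18) + gcd(3,9) + gcd(24,7) + gcd(3,10) = 1+1+3+1+1 = 7.
Pick's theorem gives I = A − B/2 + 1 = 329.5 − 7/2 + 1 = 327, so the closed region contains I + B = 327 + 7 = 334 lattice points.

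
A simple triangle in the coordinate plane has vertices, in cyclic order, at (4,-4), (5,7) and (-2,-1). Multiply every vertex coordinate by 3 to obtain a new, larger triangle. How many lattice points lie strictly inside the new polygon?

The shoelace formula gives twice the area as |(4·7 − 5·(-4)) + (5·(-1) − (-2)·7) + ((-2)·(-4) − 4·(-1))| = 69, so the area is 69/2.
The number of boundary lattice points is Σ gcd(|Δx|,|Δy|) = gcd(1,11) + gcd(7,8) + gcd(6,3) = 1+1+3 = 5.
Scaling by 3 multiplies the area by 3² = 9 (so the new area is 621/2) and multiplies the boundary lattice-point count by 3, giving 15.
By Pick's theorem, the interior count of the dilated polygon is 621/2 − 15/2 + 1 = 304.

304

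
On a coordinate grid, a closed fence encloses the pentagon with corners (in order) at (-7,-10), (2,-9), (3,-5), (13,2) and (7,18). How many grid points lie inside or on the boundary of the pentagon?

The shoelace formula gives twice the area as |((-7)·(-9) − 2·(-10)) + (2·(-5) − 3·(-9)) + (3·2 − 13·(-5)) + (13·18 − 7·2) + (7·(-10) − (-7)·18)| = 447, so the area is 223.5.
Summing gcd(|Δx|,|Δy|) over the edges gives the boundary count: gcd(9,1) + gcd(1,4) + gcd(10,7) + gcd(6,16) + gcd(14,28) = 1+1+1+2+14 = 19.
Pick's theorem gives I = A − B/2 + 1 = 223.5 − 19/2 + 1 = 215, so the closed region contains I + B = 215 + 19 = 234 lattice points.

234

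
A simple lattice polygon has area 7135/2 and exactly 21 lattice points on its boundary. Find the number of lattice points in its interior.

From Pick's theorem, I = A − B/2 + 1 = 7135/2 − 21/2 + 1 = 3558.

3558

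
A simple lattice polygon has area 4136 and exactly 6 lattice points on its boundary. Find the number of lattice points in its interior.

Pick's theorem A = I + B/2 − 1 rearranges to I = A − B/2 + 1 = 4136 − 6/2 + 1 = 4134.

4134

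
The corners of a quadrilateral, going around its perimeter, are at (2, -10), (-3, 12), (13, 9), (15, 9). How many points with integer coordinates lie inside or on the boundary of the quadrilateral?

The shoelace formula gives twice the area as |[2·12 − (-3)·(-10)] + [(-3)·9 − 13·12] + [13·9 − 15·9] + [15·(-10) − 2·9]| = 375, so the area is 375/2.
The number of boundary lattice points is Σ gcd(|Δx|,|Δy|) = gcd(5,22) + gcd(16,3) + gcd(2,0) + gcd(13,19) = 1+1+2+1 = 5.
Pick's theorem gives I = A − B/2 + 1 = 375/2 − 5/2 + 1 = 186, so the closed region contains I + B = 186 + 5 = 191 lattice points.

191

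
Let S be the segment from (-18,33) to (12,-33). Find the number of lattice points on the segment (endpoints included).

The number of lattice points on a segment between lattice points is gcd(|Δx|,|Δy|) + 1 = gcd(30,66) + 1 = 6 + 1 = 7.

7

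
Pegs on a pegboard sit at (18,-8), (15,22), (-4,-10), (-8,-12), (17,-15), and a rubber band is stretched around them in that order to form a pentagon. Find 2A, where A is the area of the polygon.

880

The shoelace formula gives twice the area as |[18·22 − 15·(-8)] + [15·(-10) − (-4)·22] + [(-4)·(-12) − (-8)·(-10)] + [(-8)·(-15) − 17·(-12)] + [17·(-8) − 18·(-15)]| = 880, so the area is 440.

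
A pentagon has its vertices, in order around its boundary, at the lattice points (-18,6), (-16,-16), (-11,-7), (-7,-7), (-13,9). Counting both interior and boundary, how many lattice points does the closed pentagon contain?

145

Using the shoelace formula, 2A = |[(-18)·(-16) − (-16)·6] + [(-16)·(-7) − (-11)·(-16)] + [(-11)·(-7) − (-7)·(-7)] + [(-7)·9 − (-13)·(-7)] + [(-13)·6 − (-18)·9]| = 278, so the area is 139.
The number of boundary lattice points is Σ gcd(|Δx|,|Δy|) = gcd(2,22) + gcd(5,9) + gcd(4,0) + gcd(6,16) + gcd(5,3) = 2+1+4+2+1 = 10.
Pick's theorem gives I = A − B/2 + 1 = 139 − 10/2 + 1 = 135, so the closed region contains I + B = 135 + 10 = 145 lattice points.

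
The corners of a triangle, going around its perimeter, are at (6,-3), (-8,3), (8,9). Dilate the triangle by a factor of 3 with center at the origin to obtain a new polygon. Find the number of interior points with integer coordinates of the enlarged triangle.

By the shoelace formula, twice the signed area is |[6·3 − (-8)·(-3)] + [(-8)·9 − 8·3] + [8·(-3) − 6·9]| = 180, so the area is 90.
Summing gcd(|Δx|,|Δy|) over the edges gives the boundary count: gcd(14,6) + gcd(16,6) + gcd(2,12) = 2+2+2 = 6.
Scaling by 3 multiplies the area by 3² = 9 (so the new area is 810) and multiplies the boundary lattice-point count by 3, giving 18.
By Pick's theorem, the interior count of the dilated polygon is 810 − 18/2 + 1 = 802.

802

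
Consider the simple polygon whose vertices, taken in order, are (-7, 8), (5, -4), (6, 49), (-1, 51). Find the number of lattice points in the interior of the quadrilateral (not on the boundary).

Using the shoelace formula, 2A = |[(-7)·(-4) − 5·8] + [5·49 − 6·(-4)] + [6·51 − (-1)·49] + [(-1)·8 − (-7)·51]| = 961, so the area is 480.5.
Along each edge there are gcd(|Δx|,|Δy|)+1 lattice points, so counting each shared vertex once the boundary has gcd(12,12) + gcd(1,53) + gcd(7,2) + gcd(6,43) = 12+1+1+1 = 15.
Pick's theorem gives I = A − B/2 + 1 = 480.5 − 15/2 + 1 = 474.

474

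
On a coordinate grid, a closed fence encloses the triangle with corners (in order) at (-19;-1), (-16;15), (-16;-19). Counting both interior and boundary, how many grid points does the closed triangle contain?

The shoelace formula gives twice the area as |((-19)·15 − (-16)·(-1)) + ((-16)·(-19) − (-16)·15) + ((-16)·(-1) − (-19)·(-19))| = 102, so the area is 51.
Summing gcd(|Δx|,|Δy|) over the edges gives the boundary count: gcd(3,16) + gcd(0,34) + gcd(3,18) = 1+34+3 = 38.
Pick's theorem gives I = A − B/2 + 1 = 51 − 38/2 + 1 = 33, so the closed region contains I + B = 33 + 38 = 71 lattice points.

71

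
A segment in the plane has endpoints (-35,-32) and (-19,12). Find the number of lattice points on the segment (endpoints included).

The number of lattice points on a segment between lattice points is gcd(|Δx|,|Δy|) + 1 = gcd(16,44) + 1 = 4 + 1 = 5.

5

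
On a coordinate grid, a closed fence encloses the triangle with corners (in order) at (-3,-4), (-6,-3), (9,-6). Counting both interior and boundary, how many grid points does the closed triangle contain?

Using the shoelace formula, 2A = |[(-3)·(-3) − (-6)·(-4)] + [(-6)·(-6) − 9·(-3)] + [9·(-4) − (-3)·(-6)]| = 6, so the area is 3.
The number of boundary lattice points is Σ gcd(|Δx|,|Δy|) = gcd(3,1) + gcd(15,3) + gcd(12,2) = 1+3+2 = 6.
Pick's theorem gives I = A − B/2 + 1 = 3 − 6/2 + 1 = 1, so the closed region contains I + B = 1 + 6 = 7 lattice points.

7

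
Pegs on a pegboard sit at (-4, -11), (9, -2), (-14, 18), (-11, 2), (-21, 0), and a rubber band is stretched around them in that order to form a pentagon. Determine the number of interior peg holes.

340

Using the shoelace formula, 2A = |[(-4)·(-2) − 9·(-11)] + [9·18 − (-14)·(-2)] + [(-14)·2 − (-11)·18] + [(-11)·0 − (-21)·2] + [(-21)·(-11) − (-4)·0]| = 684, so the area is 342.
Along each edge there are gcd(|Δx|,|Δy|)+1 lattice points, so counting each shared vertex once the boundary has gcd(13,9) + gcd(23,20) + gcd(3,16) + gcd(10,2) + gcd(17,11) = 1+1+1+2+1 = 6.
Pick's theorem gives I = A − B/2 + 1 = 342 − 6/2 + 1 = 340.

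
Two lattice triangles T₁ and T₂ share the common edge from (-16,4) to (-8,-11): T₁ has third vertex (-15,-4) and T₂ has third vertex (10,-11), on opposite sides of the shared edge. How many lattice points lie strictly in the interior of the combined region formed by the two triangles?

147

The union is the simple quadrilateral with vertices (-16,4), (-15,-4), (-8,-11), (10,-11) in order.
The shoelace formula gives twice the area as |((-16)·(-4) − (-15)·4) + ((-15)·(-11) − (-8)·(-4)) + ((-8)·(-11) − 10·(-11)) + (10·4 − (-16)·(-11))| = 319, so the area is 159.5.
Along each edge there are gcd(|Δx|,|Δy|)+1 lattice points, so counting each shared vertex once the boundary has gcd(1,8) + gcd(7,7) + gcd(18,0) + gcd(26,15) = 1+7+18+1 = 27.
By Pick's theorem I = A − B/2 + 1 = 159.5 − 27/2 + 1 = 147.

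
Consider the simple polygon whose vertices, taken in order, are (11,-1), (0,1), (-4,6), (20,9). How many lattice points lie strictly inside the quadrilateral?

128

By the shoelace formula, twice the signed area is |(11·1 − 0·(-1)) + (0·6 − (-4)·1) + ((-4)·9 − 20·6) + (20·(-1) − 11·9)| = 260, so the area is 130.
Along each edge there are gcd(|Δx|,|Δy|)+1 lattice points, so counting each shared vertex once the boundary has gcd(11,2) + gcd(4,5) + gcd(24,3) + gcd(9,10) = 1+1+3+1 = 6.
Pick's theorem gives I = A − B/2 + 1 = 130 − 6/2 + 1 = 128.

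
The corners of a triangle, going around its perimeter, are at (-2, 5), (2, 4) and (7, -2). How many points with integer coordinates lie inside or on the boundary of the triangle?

Using the shoelace formula, 2A = |((-2)·4 − 2·5) + (2·(-2) − 7·4) + (7·5 − (-2)·(-2))| = 19, so the area is 9.5.
The number of boundary lattice points is Σ gcd(|Δx|,|Δy|) = gcd(4,1) + gcd(5,6) + gcd(9,7) = 1+1+1 = 3.
Pick's theorem gives I = A − B/2 + 1 = 9.5 − 3/2 + 1 = 9, so the closed region contains I + B = 9 + 3 = 12 lattice points.

12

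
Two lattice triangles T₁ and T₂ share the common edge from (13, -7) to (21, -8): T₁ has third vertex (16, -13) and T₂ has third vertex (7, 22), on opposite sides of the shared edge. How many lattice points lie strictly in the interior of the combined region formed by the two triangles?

131

The union is the simple quadrilateral with vertices (13, -7), (16, -13), (21, -8), (7, 22) in order.
By the shoelace formula, twice the signed area is |[13·(-13) − 16·(-7)] + [16·(-8) − 21·(-13)] + [21·22 − 7·(-8)] + [7·(-7) − 13·22]| = 271, so the area is 135.5.
Summing gcd(|Δx|,|Δy|) over the edges gives the boundary count: gcd(3,6) + gcd(5,5) + gcd(14,30) + gcd(6,29) = 3+5+2+1 = 11.
By Pick's theorem I = A − B/2 + 1 = 135.5 − 11/2 + 1 = 131.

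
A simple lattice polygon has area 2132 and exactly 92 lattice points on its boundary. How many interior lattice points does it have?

Pick's theorem A = I + B/2 − 1 rearranges to I = A − B/2 + 1 = 2132 − 92/2 + 1 = 2087.

2087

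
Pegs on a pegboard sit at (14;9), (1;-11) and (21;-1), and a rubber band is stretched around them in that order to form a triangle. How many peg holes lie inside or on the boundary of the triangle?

142

Using the shoelace formula, 2A = |(14·(-11) − 1·9) + (1·(-1) − 21·(-11)) + (21·9 − 14·(-1))| = 270, so the area is 135.
The number of boundary lattice points is Σ gcd(|Δx|,|Δy|) = gcd(13,20) + gcd(20,10) + gcd(7,10) = 1+10+1 = 12.
Pick's theorem gives I = A − B/2 + 1 = 135 − 12/2 + 1 = 130, so the closed region contains I + B = 130 + 12 = 142 lattice points.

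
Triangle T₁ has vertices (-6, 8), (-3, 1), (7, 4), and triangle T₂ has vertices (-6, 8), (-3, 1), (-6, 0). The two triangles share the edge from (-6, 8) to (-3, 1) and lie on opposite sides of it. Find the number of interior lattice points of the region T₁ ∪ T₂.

47

The union is the simple quadrilateral with vertices (-6, 8), (7, 4), (-3, 1), (-6, 0) in order.
The shoelace formula gives twice the area as |((-6)·4 − 7·8) + (7·1 − (-3)·4) + ((-3)·0 − (-6)·1) + ((-6)·8 − (-6)·0)| = 103, so the area is 103/2.
Along each edge there are gcd(|Δx|,|Δy|)+1 lattice points, so counting each shared vertex once the boundary has gcd(13,4) + gcd(10,3) + gcd(3,1) + gcd(0,8) = 1+1+1+8 = 11.
By Pick's theorem I = A − B/2 + 1 = 103/2 − 11/2 + 1 = 47.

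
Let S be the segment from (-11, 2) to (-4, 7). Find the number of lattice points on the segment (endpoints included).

The number of lattice points on a segment between lattice points is gcd(|Δx|,|Δy|) + 1 = gcd(7,5) + 1 = 1 + 1 = 2.

2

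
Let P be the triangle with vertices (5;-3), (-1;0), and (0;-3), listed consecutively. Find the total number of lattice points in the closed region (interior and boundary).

13

By the shoelace formula, twice the signed area is |(5·0 − (-1)·(-3)) + ((-1)·(-3) − 0·0) + (0·(-3) − 5·(-3))| = 15, so the area is 15/2.
Summing gcd(|Δx|,|Δy|) over the edges gives the boundary count: gcd(6,3) + gcd(1,3) + gcd(5,0) = 3+1+5 = 9.
Pick's theorem gives I = A − B/2 + 1 = 15/2 − 9/2 + 1 = 4, so the closed region contains I + B = 4 + 9 = 13 lattice points.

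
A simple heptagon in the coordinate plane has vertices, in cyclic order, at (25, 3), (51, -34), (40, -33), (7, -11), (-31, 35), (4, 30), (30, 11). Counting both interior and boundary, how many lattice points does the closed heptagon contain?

Using the shoelace formula, 2A = |[25·(-34) − 51·3] + [51·(-33) − 40·(-34)] + [40·(-11) − 7·(-33)] + [7·35 − (-31)·(-11)] + [(-31)·30 − 4·35] + [4·11 − 30·30] + [30·3 − 25·11]| = 3742, so the area is 1871.
Along each edge there are gcd(|Δx|,|Δy|)+1 lattice points, so counting each shared vertex once the boundary has gcd(26,37) + gcd(11,1) + gcd(33,22) + gcd(38,46) + gcd(35,5) + gcd(26,19) + gcd(5,8) = 1+1+11+2+5+1+1 = 22.
Pick's theorem gives I = A − B/2 + 1 = 1871 − 22/2 + 1 = 1861, so the closed region contains I + B = 1861 + 22 = 1883 lattice points.

1883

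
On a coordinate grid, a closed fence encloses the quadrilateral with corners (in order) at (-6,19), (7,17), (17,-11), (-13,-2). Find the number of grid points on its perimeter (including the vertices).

13

Along each edge there are gcd(|Δx|,|Δy|)+1 lattice points, so counting each shared vertex once the boundary has gcd(13,2) + gcd(10,28) + gcd(30,9) + gcd(7,21) = 1+2+3+7 = 13.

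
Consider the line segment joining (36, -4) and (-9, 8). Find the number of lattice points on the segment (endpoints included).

The number of lattice points on a segment between lattice points is gcd(|Δx|,|Δy|) + 1 = gcd(45,12) + 1 = 3 + 1 = 4.

4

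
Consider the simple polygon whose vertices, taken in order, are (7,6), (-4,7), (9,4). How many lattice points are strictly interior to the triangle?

9

Using the shoelace formula, 2A = |(7·7 − (-4)·6) + ((-4)·4 − 9·7) + (9·6 − 7·4)| = 20, so the area is 10.
Summing gcd(|Δx|,|Δy|) over the edges gives the boundary count: gcd(11,1) + gcd(13,3) + gcd(2,2) = 1+1+2 = 4.
By Pick's theorem A = I + B/2 − 1, so I = 10 − 4/2 + 1 = 9.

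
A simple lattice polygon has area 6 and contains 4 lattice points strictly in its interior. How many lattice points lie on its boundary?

6

Pick's theorem gives A = I + B/2 − 1, so B = 2(A − I + 1) = 2(6 − 4 + 1) = 6.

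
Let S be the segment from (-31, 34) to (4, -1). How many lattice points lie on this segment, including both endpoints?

The number of lattice points on a segment between lattice points is gcd(|Δx|,|Δy|) + 1 = gcd(35,35) + 1 = 35 + 1 = 36.

36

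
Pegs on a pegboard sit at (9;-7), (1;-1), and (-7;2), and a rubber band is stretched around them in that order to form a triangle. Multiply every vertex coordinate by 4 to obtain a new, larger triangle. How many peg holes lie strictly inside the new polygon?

By the shoelace formula, twice the signed area is |[9·(-1) − 1·(-7)] + [1·2 − (-7)·(-1)] + [(-7)·(-7) − 9·2]| = 24, so the area is 12.
The number of boundary lattice points is Σ gcd(|Δx|,|Δy|) = gcd(8,6) + gcd(8,3) + gcd(16,9) = 2+1+1 = 4.
Scaling by 4 multiplies the area by 4² = 16 (so the new area is 192) and multiplies the boundary lattice-point count by 4, giving 16.
By Pick's theorem, the interior count of the dilated polygon is 192 − 16/2 + 1 = 185.

185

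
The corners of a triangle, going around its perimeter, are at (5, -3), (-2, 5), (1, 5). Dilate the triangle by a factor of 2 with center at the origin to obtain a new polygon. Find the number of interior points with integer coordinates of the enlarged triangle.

41

Using the shoelace formula, 2A = |[5·5 − (-2)·(-3)] + [(-2)·5 − 1·5] + [1·(-3) − 5·5]| = 24, so the area is 12.
Along each edge there are gcd(|Δx|,|Δy|)+1 lattice points, so counting each shared vertex once the boundary has gcd(7,8) + gcd(3,0) + gcd(4,8) = 1+3+4 = 8.
Scaling by 2 multiplies the area by 2² = 4 (so the new area is 48) and multiplies the boundary lattice-point count by 2, giving 16.
By Pick's theorem, the interior count of the dilated polygon is 48 − 16/2 + 1 = 41.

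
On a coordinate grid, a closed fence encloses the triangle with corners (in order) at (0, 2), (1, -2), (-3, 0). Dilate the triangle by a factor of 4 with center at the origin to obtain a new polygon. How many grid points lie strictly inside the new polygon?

105

The shoelace formula gives twice the area as |[0·(-2) − 1·2] + [1·0 − (-3)·(-2)] + [(-3)·2 − 0·0]| = 14, so the area is 7.
The number of boundary lattice points is Σ gcd(|Δx|,|Δy|) = gcd(1,4) + gcd(4,2) + gcd(3,2) = 1+2+1 = 4.
Scaling by 4 multiplies the area by 4² = 16 (so the new area is 112) and multiplies the boundary lattice-point count by 4, giving 16.
By Pick's theorem, the interior count of the dilated polygon is 112 − 16/2 + 1 = 105.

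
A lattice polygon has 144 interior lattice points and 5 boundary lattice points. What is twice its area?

291

By Pick's theorem, A = I + B/2 − 1 = 144 + 5/2 − 1 = 291/2.
Hence 2A = 291.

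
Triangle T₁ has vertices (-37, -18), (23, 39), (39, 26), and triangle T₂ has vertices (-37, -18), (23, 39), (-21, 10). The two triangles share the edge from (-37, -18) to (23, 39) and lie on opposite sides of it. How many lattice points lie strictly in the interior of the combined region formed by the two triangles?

The union is the simple quadrilateral with vertices (-37, -18), (39, 26), (23, 39), (-21, 10) in order.
The shoelace formula gives twice the area as |[(-37)·26 − 39·(-18)] + [39·39 − 23·26] + [23·10 − (-21)·39] + [(-21)·(-18) − (-37)·10]| = 2460, so the area is 1230.
The number of boundary lattice points is Σ gcd(|Δx|,|Δy|) = gcd(76,44) + gcd(16,13) + gcd(44,29) + gcd(16,28) = 4+1+1+4 = 10.
By Pick's theorem I = A − B/2 + 1 = 1230 − 10/2 + 1 = 1226.

1226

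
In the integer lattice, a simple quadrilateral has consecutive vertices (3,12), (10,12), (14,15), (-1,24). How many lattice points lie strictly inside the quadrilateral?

76

The shoelace formula gives twice the area as |(3·12 − 10·12) + (10·15 − 14·12) + (14·24 − (-1)·15) + ((-1)·12 − 3·24)| = 165, so the area is 82.5.
Along each edge there are gcd(|Δx|,|Δy|)+1 lattice points, so counting each shared vertex once the boundary has gcd(7,0) + gcd(4,3) + gcd(15,9) + gcd(4,12) = 7+1+3+4 = 15.
Pick's theorem gives I = A − B/2 + 1 = 82.5 − 15/2 + 1 = 76.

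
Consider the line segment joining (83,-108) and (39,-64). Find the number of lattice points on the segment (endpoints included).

The number of lattice points on a segment between lattice points is gcd(|Δx|,|Δy|) + 1 = gcd(44,44) + 1 = 44 + 1 = 45.

45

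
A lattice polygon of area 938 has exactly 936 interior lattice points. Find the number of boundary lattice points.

6

Pick's theorem gives A = I + B/2 − 1, so B = 2(A − I + 1) = 2(938 − 936 + 1) = 6.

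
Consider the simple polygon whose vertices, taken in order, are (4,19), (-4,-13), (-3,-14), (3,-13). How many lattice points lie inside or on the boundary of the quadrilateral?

The shoelace formula gives twice the area as |[4·(-13) − (-4)·19] + [(-4)·(-14) − (-3)·(-13)] + [(-3)·(-13) − 3·(-14)] + [3·19 − 4·(-13)]| = 231, so the area is 115.5.
Along each edge there are gcd(|Δx|,|Δy|)+1 lattice points, so counting each shared vertex once the boundary has gcd(8,32) + gcd(1,1) + gcd(6,1) + gcd(1,32) = 8+1+1+1 = 11.
Pick's theorem gives I = A − B/2 + 1 = 115.5 − 11/2 + 1 = 111, so the closed region contains I + B = 111 + 11 = 122 lattice points.

122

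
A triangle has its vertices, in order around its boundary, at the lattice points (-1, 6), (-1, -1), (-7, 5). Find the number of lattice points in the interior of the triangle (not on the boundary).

15

By the shoelace formula, twice the signed area is |[(-1)·(-1) − (-1)·6] + [(-1)·5 − (-7)·(-1)] + [(-7)·6 − (-1)·5]| = 42, so the area is 21.
Along each edge there are gcd(|Δx|,|Δy|)+1 lattice points, so counting each shared vertex once the boundary has gcd(0,7) + gcd(6,6) + gcd(6,1) = 7+6+1 = 14.
By Pick's theorem A = I + B/2 − 1, so I = 21 − 14/2 + 1 = 15.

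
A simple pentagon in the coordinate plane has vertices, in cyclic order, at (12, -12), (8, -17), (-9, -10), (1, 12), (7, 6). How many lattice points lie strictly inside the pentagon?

332

The shoelace formula gives twice the area as |(12·(-17) − 8·(-12)) + (8·(-10) − (-9)·(-17)) + ((-9)·12 − 1·(-10)) + (1·6 − 7·12) + (7·(-12) − 12·6)| = 673, so the area is 673/2.
Summing gcd(|Δx|,|Δy|) over the edges gives the boundary count: gcd(4,5) + gcd(17,7) + gcd(10,22) + gcd(6,6) + gcd(5,18) = 1+1+2+6+1 = 11.
Pick's theorem gives I = A − B/2 + 1 = 673/2 − 11/2 + 1 = 332.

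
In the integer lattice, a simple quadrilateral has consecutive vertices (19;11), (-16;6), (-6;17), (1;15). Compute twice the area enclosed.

The shoelace formula gives twice the area as |[19·6 − (-16)·11] + [(-16)·17 − (-6)·6] + [(-6)·15 − 1·17] + [1·11 − 19·15]| = 327, so the area is 163.5.

327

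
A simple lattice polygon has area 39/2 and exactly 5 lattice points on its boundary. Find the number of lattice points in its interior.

18

From Pick's theorem, I = A − B/2 + 1 = 39/2 − 5/2 + 1 = 18.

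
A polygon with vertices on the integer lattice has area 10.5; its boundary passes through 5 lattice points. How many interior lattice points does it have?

Pick's theorem A = I + B/2 − 1 rearranges to I = A − B/2 + 1 = 10.5 − 5/2 + 1 = 9.

9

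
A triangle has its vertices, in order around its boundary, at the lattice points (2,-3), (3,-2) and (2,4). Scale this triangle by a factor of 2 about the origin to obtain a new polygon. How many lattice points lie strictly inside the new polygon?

Using the shoelace formula, 2A = |[2·(-2) − 3·(-3)] + [3·4 − 2·(-2)] + [2·(-3) − 2·4]| = 7, so the area is 3.5.
The number of boundary lattice points is Σ gcd(|Δx|,|Δy|) = gcd(1,1) + gcd(1,6) + gcd(0,7) = 1+1+7 = 9.
Scaling by 2 multiplies the area by 2² = 4 (so the new area is 14) and multiplies the boundary lattice-point count by 2, giving 18.
By Pick's theorem, the interior count of the dilated polygon is 14 − 18/2 + 1 = 6.

6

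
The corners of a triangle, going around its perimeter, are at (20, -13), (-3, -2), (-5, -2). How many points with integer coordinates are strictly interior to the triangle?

By the shoelace formula, twice the signed area is |[20·(-2) − (-3)·(-13)] + [(-3)·(-2) − (-5)·(-2)] + [(-5)·(-13) − 20·(-2)]| = 22, so the area is 11.
Along each edge there are gcd(|Δx|,|Δy|)+1 lattice points, so counting each shared vertex once the boundary has gcd(23,11) + gcd(2,0) + gcd(25,11) = 1+2+1 = 4.
Pick's theorem gives I = A − B/2 + 1 = 11 − 4/2 + 1 = 10.

10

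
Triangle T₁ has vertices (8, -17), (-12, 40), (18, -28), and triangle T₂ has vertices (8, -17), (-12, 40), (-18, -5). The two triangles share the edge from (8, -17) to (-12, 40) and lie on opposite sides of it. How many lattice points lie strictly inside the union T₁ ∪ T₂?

The union is the simple quadrilateral with vertices (8, -17), (18, -28), (-12, 40), (-18, -5) in order.
By the shoelace formula, twice the signed area is |[8·(-28) − 18·(-17)] + [18·40 − (-12)·(-28)] + [(-12)·(-5) − (-18)·40] + [(-18)·(-17) − 8·(-5)]| = 1592, so the area is 796.
The number of boundary lattice points is Σ gcd(|Δx|,|Δy|) = gcd(10,11) + gcd(30,68) + gcd(6,45) + gcd(26,12) = 1+2+3+2 = 8.
By Pick's theorem I = A − B/2 + 1 = 796 − 8/2 + 1 = 793.

793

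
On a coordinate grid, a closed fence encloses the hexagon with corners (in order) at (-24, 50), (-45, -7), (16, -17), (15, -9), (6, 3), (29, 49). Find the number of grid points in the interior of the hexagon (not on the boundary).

The shoelace formula gives twice the area as |[(-24)·(-7) − (-45)·50] + [(-45)·(-17) − 16·(-7)] + [16·(-9) − 15·(-17)] + [15·3 − 6·(-9)] + [6·49 − 29·3] + [29·50 − (-24)·49]| = 6338, so the area is 3169.
Along each edge there are gcd(|Δx|,|Δy|)+1 lattice points, so counting each shared vertex once the boundary has gcd(21,57) + gcd(61,10) + gcd(1,8) + gcd(9,12) + gcd(23,46) + gcd(53,1) = 3+1+1+3+23+1 = 32.
Pick's theorem gives I = A − B/2 + 1 = 3169 − 32/2 + 1 = 3154.

3154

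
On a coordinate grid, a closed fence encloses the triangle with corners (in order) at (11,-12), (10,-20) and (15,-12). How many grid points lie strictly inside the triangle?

By the shoelace formula, twice the signed area is |[11·(-20) − 10·(-12)] + [10·(-12) − 15·(-20)] + [15·(-12) − 11·(-12)]| = 32, so the area is 16.
The number of boundary lattice points is Σ gcd(|Δx|,|Δy|) = gcd(1,8) + gcd(5,8) + gcd(4,0) = 1+1+4 = 6.
Pick's theorem gives I = A − B/2 + 1 = 16 − 6/2 + 1 = 14.

14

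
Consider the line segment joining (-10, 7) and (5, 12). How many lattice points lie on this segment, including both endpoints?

6

The number of lattice points on a segment between lattice points is gcd(|Δx|,|Δy|) + 1 = gcd(15,5) + 1 = 5 + 1 = 6.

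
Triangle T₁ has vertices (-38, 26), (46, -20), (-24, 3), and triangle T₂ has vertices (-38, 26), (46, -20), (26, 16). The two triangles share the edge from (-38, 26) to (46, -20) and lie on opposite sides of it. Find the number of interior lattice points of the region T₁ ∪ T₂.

The union is the simple quadrilateral with vertices (-38, 26), (-24, 3), (46, -20), (26, 16) in order.
By the shoelace formula, twice the signed area is |((-38)·3 − (-24)·26) + ((-24)·(-20) − 46·3) + (46·16 − 26·(-20)) + (26·26 − (-38)·16)| = 3392, so the area is 1696.
Summing gcd(|Δx|,|Δy|) over the edges gives the boundary count: gcd(14,23) + gcd(70,23) + gcd(20,36) + gcd(64,10) = 1+1+4+2 = 8.
By Pick's theorem I = A − B/2 + 1 = 1696 − 8/2 + 1 = 1693.

1693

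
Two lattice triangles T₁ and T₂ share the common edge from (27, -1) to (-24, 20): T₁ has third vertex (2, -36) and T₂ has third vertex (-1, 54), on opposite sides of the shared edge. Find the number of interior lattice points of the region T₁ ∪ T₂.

2260

The union is the simple quadrilateral with vertices (27, -1), (2, -36), (-24, 20), (-1, 54) in order.
Using the shoelace formula, 2A = |[27·(-36) − 2·(-1)] + [2·20 − (-24)·(-36)] + [(-24)·54 − (-1)·20] + [(-1)·(-1) − 27·54]| = 4527, so the area is 2263.5.
Along each edge there are gcd(|Δx|,|Δy|)+1 lattice points, so counting each shared vertex once the boundary has gcd(25,35) + gcd(26,56) + gcd(23,34) + gcd(28,55) = 5+2+1+1 = 9.
By Pick's theorem I = A − B/2 + 1 = 2263.5 − 9/2 + 1 = 2260.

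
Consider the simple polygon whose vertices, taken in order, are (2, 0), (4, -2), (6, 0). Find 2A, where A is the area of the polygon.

Using the shoelace formula, 2A = |[2·(-2) − 4·0] + [4·0 − 6·(-2)] + [6·0 − 2·0]| = 8, so the area is 4.

8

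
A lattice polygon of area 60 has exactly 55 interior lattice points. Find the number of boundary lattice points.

Pick's theorem gives A = I + B/2 − 1, so B = 2(A − I + 1) = 2(60 − 55 + 1) = 12.

12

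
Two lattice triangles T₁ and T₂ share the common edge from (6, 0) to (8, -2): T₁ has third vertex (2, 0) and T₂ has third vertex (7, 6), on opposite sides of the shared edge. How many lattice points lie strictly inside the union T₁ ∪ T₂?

8

The union is the simple quadrilateral with vertices (6, 0), (2, 0), (8, -2), (7, 6) in order.
By the shoelace formula, twice the signed area is |[6·0 − 2·0] + [2·(-2) − 8·0] + [8·6 − 7·(-2)] + [7·0 − 6·6]| = 22, so the area is 11.
Summing gcd(|Δx|,|Δy|) over the edges gives the boundary count: gcd(4,0) + gcd(6,2) + gcd(1,8) + gcd(1,6) = 4+2+1+1 = 8.
By Pick's theorem I = A − B/2 + 1 = 11 − 8/2 + 1 = 8.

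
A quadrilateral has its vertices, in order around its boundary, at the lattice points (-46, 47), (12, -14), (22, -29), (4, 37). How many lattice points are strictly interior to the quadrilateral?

By the shoelace formula, twice the signed area is |[(-46)·(-14) − 12·47] + [12·(-29) − 22·(-14)] + [22·37 − 4·(-29)] + [4·47 − (-46)·37]| = 2860, so the area is 1430.
Summing gcd(|Δx|,|Δy|) over the edges gives the boundary count: gcd(58,61) + gcd(10,15) + gcd(18,66) + gcd(50,10) = 1+5+6+10 = 22.
By Pick's theorem A = I + B/2 − 1, so I = 1430 − 22/2 + 1 = 1420.

1420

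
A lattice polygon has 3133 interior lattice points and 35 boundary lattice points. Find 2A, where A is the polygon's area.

Pick's theorem states A = I + B/2 − 1, so A = 3133 + 35/2 − 1 = 6299/2.
Hence 2A = 6299.

6299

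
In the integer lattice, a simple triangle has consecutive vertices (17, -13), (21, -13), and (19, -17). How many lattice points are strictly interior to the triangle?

By the shoelace formula, twice the signed area is |[17·(-13) − 21·(-13)] + [21·(-17) − 19·(-13)] + [19·(-13) − 17·(-17)]| = 16, so the area is 8.
Summing gcd(|Δx|,|Δy|) over the edges gives the boundary count: gcd(4,0) + gcd(2,4) + gcd(2,4) = 4+2+2 = 8.
By Pick's theorem A = I + B/2 − 1, so I = 8 − 8/2 + 1 = 5.

5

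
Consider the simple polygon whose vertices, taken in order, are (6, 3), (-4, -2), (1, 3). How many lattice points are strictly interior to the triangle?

By the shoelace formula, twice the signed area is |(6·(-2) − (-4)·3) + ((-4)·3 − 1·(-2)) + (1·3 − 6·3)| = 25, so the area is 25/2.
The number of boundary lattice points is Σ gcd(|Δx|,|Δy|) = gcd(10,5) + gcd(5,5) + gcd(5,0) = 5+5+5 = 15.
By Pick's theorem A = I + B/2 − 1, so I = 25/2 − 15/2 + 1 = 6.

6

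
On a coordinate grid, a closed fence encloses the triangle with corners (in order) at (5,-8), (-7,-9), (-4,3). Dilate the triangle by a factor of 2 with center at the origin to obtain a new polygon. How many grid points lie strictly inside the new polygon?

278

By the shoelace formula, twice the signed area is |[5·(-9) − (-7)·(-8)] + [(-7)·3 − (-4)·(-9)] + [(-4)·(-8) − 5·3]| = 141, so the area is 70.5.
The number of boundary lattice points is Σ gcd(|Δx|,|Δy|) = gcd(12,1) + gcd(3,12) + gcd(9,11) = 1+3+1 = 5.
Scaling by 2 multiplies the area by 2² = 4 (so the new area is 282) and multiplies the boundary lattice-point count by 2, giving 10.
By Pick's theorem, the interior count of the dilated polygon is 282 − 10/2 + 1 = 278.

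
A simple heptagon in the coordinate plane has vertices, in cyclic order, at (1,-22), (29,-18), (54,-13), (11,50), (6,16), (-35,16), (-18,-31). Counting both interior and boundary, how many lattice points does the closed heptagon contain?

3223

By the shoelace formula, twice the signed area is |(1·(-18) − 29·(-22)) + (29·(-13) − 54·(-18)) + (54·50 − 11·(-13)) + (11·16 − 6·50) + (6·16 − (-35)·16) + ((-35)·(-31) − (-18)·16) + ((-18)·(-22) − 1·(-31))| = 6390, so the area is 3195.
The number of boundary lattice points is Σ gcd(|Δx|,|Δy|) = gcd(28,4) + gcd(25,5) + gcd(43,63) + gcd(5,34) + gcd(41,0) + gcd(17,47) + gcd(19,9) = 4+5+1+1+41+1+1 = 54.
Pick's theorem gives I = A − B/2 + 1 = 3195 − 54/2 + 1 = 3169, so the closed region contains I + B = 3169 + 54 = 3223 lattice points.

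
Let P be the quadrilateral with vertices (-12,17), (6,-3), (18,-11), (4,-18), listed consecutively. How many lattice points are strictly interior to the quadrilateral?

By the shoelace formula, twice the signed area is |[(-12)·(-3) − 6·17] + [6·(-11) − 18·(-3)] + [18·(-18) − 4·(-11)] + [4·17 − (-12)·(-18)]| = 506, so the area is 253.
The number of boundary lattice points is Σ gcd(|Δx|,|Δy|) = gcd(18,20) + gcd(12,8) + gcd(14,7) + gcd(16,35) = 2+4+7+1 = 14.
Pick's theorem gives I = A − B/2 + 1 = 253 − 14/2 + 1 = 247.

247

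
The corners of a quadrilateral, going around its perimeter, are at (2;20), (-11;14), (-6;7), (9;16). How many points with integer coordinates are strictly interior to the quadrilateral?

120

By the shoelace formula, twice the signed area is |[2·14 − (-11)·20] + [(-11)·7 − (-6)·14] + [(-6)·16 − 9·7] + [9·20 − 2·16]| = 244, so the area is 122.
The number of boundary lattice points is Σ gcd(|Δx|,|Δy|) = gcd(13,6) + gcd(5,7) + gcd(15,9) + gcd(7,4) = 1+1+3+1 = 6.
By Pick's theorem A = I + B/2 − 1, so I = 122 − 6/2 + 1 = 120.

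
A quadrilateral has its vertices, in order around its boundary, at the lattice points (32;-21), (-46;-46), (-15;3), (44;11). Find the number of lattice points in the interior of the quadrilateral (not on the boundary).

By the shoelace formula, twice the signed area is |[32·(-46) − (-46)·(-21)] + [(-46)·3 − (-15)·(-46)] + [(-15)·11 − 44·3] + [44·(-21) − 32·11]| = 4839, so the area is 2419.5.
Summing gcd(|Δx|,|Δy|) over the edges gives the boundary count: gcd(78,25) + gcd(31,49) + gcd(59,8) + gcd(12,32) = 1+1+1+4 = 7.
Pick's theorem gives I = A − B/2 + 1 = 2419.5 − 7/2 + 1 = 2417.

2417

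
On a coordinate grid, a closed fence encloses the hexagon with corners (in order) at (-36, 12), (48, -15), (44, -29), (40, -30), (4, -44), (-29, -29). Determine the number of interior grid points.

Using the shoelace formula, 2A = |((-36)·(-15) − 48·12) + (48·(-29) − 44·(-15)) + (44·(-30) − 40·(-29)) + (40·(-44) − 4·(-30)) + (4·(-29) − (-29)·(-44)) + ((-29)·12 − (-36)·(-29))| = 5352, so the area is 2676.
The number of boundary lattice points is Σ gcd(|Δx|,|Δy|) = gcd(84,27) + gcd(4,14) + gcd(4,1) + gcd(36,14) + gcd(33,15) + gcd(7,41) = 3+2+1+2+3+1 = 12.
By Pick's theorem A = I + B/2 − 1, so I = 2676 − 12/2 + 1 = 2671.

2671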